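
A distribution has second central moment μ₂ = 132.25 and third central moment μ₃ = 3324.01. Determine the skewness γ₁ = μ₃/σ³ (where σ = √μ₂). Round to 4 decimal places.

2.1856

σ = √μ₂ = √132.25 = 11.50000
σ³ = μ₂^(3/2) = 1520.87500
γ₁ = μ₃/σ³ = 3324.01 / 1520.87500 ≈ 2.1856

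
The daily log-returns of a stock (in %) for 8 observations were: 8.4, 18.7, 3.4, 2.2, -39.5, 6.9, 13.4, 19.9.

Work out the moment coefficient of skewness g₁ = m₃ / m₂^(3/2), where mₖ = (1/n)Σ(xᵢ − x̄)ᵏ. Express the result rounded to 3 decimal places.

x̄ = (8.4 + 18.7 + 3.4 + 2.2 - 39.5 + 6.9 + 13.4 + 19.9) / 8 = 4.1750
deviations (xᵢ − x̄): 4.2250, 14.5250, -0.7750, -1.9750, -43.6750, 2.7250, 9.2250, 15.7250
Σ(xᵢ − x̄)² = 2480.6350 ⇒ m₂ = 2480.6350/8 = 310.07937
Σ(xᵢ − x̄)³ = -75484.9402 ⇒ m₃ = -75484.9402/8 = -9435.61753
m₂^(3/2) = 310.07937^(1.5) = 5460.20967
g₁ = m₃ / m₂^(3/2) = -9435.61753 / 5460.20967 ≈ -1.728

-1.728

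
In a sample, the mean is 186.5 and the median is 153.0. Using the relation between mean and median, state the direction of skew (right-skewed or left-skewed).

right-skewed

mean − median = 186.5 − 153.0 = 33.5
mean > median ⇒ the longer tail is on the right ⇒ right-skewed (positively skewed).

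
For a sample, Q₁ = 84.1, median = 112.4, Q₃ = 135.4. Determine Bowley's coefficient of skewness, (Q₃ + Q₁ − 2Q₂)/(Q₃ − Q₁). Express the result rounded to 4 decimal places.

numerator: Q₃ + Q₁ − 2Q₂ = 135.4 + 84.1 − 2×112.4 = -5.3000
denominator: Q₃ − Q₁ = 135.4 − 84.1 = 51.3000
Bowley skewness = -5.3000 / 51.3000 ≈ -0.1033

-0.1033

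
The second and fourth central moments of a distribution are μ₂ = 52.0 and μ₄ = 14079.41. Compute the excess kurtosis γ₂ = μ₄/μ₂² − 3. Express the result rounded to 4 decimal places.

μ₂² = 52.0² = 2704.00000
μ₄/μ₂² = 14079.41 / 2704.00000 = 5.20688
γ₂ = 5.20688 − 3 ≈ 2.2069

2.2069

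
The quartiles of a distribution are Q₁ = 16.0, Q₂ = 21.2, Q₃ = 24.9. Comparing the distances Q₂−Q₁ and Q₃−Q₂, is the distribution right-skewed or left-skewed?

left-skewed

Q₂ − Q₁ = 5.2;  Q₃ − Q₂ = 3.7
Q₂ − Q₁ > Q₃ − Q₂ ⇒ the lower half is more spread out ⇒ left-skewed.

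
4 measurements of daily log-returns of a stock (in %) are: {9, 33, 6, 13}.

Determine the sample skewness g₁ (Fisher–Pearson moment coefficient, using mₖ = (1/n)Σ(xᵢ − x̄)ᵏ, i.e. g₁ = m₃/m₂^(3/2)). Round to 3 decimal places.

x̄ = (9 + 33 + 6 + 13) / 4 = 15.2500
deviations (xᵢ − x̄): -6.2500, 17.7500, -9.2500, -2.2500
Σ(xᵢ − x̄)² = 444.7500 ⇒ m₂ = 444.7500/4 = 111.18750
Σ(xᵢ − x̄)³ = 4545.3750 ⇒ m₃ = 4545.3750/4 = 1136.34375
m₂^(3/2) = 111.18750^(1.5) = 1172.42197
g₁ = m₃ / m₂^(3/2) = 1136.34375 / 1172.42197 ≈ 0.969

0.969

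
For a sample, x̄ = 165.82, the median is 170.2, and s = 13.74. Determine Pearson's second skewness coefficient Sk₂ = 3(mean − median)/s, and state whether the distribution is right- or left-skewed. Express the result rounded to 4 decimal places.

Sk₂ = 3(165.82 − 170.2) / 13.74 = 3 × -4.3800 / 13.74
    = -13.1400 / 13.74 ≈ -0.9563
Sk₂ < 0 ⇒ mean < median ⇒ left-skewed (negative skew).

-0.9563, left-skewed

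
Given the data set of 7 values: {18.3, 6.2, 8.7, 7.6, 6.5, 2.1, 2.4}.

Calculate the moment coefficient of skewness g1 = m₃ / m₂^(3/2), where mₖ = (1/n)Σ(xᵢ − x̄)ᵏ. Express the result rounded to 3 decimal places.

x̄ = (18.3 + 6.2 + 8.7 + 7.6 + 6.5 + 2.1 + 2.4) / 7 = 7.4000
deviations (xᵢ − x̄): 10.9000, -1.2000, 1.3000, 0.2000, -0.9000, -5.3000, -5.0000
Σ(xᵢ − x̄)² = 175.8800 ⇒ m₂ = 175.8800/7 = 25.12571
Σ(xᵢ − x̄)³ = 1020.9000 ⇒ m₃ = 1020.9000/7 = 145.84286
m₂^(3/2) = 25.12571^(1.5) = 125.94404
g1 = m₃ / m₂^(3/2) = 145.84286 / 125.94404 ≈ 1.158

1.158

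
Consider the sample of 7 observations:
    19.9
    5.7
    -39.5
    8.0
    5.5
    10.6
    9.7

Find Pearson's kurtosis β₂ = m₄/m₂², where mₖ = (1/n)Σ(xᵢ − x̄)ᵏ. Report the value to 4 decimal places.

4.6414

x̄ = 2.8429
Σ(xᵢ − x̄)² = 2232.8771 ⇒ m₂ = 318.98245
Σ(xᵢ − x̄)⁴ = 3305858.5736 ⇒ m₄ = 472265.51051
m₂² = 101749.80276
β₂ = m₄/m₂² = 472265.51051 / 101749.80276 ≈ 4.6414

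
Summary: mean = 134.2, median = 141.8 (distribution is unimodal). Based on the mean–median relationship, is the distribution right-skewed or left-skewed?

mean − median = 134.2 − 141.8 = -7.6
mean < median ⇒ the longer tail is on the left ⇒ left-skewed (negatively skewed).

left-skewed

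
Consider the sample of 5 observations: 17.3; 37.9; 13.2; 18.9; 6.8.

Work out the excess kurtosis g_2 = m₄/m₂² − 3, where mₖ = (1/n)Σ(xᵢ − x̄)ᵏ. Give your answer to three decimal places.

x̄ = 18.8200
Σ(xᵢ − x̄)² = 542.4280 ⇒ m₂ = 108.48560
Σ(xᵢ − x̄)⁴ = 154407.2796 ⇒ m₄ = 30881.45593
m₂² = 11769.12541
g_2 = m₄/m₂² − 3 = 2.62394 − 3 ≈ -0.376

-0.376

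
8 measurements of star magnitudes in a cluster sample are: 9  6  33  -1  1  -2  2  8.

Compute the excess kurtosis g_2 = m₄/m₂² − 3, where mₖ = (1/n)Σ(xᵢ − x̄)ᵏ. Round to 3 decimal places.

x̄ = 7.0000
Σ(xᵢ − x̄)² = 888.0000 ⇒ m₂ = 111.00000
Σ(xᵢ − x̄)⁴ = 469572.0000 ⇒ m₄ = 58696.50000
m₂² = 12321.00000
g_2 = m₄/m₂² − 3 = 4.76394 − 3 ≈ 1.764

1.764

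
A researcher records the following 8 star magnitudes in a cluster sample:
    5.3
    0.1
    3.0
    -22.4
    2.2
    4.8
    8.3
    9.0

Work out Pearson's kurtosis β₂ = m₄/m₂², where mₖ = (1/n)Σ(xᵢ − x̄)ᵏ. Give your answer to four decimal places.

5.1941

x̄ = 1.2875
Σ(xᵢ − x̄)² = 703.3688 ⇒ m₂ = 87.92109
Σ(xᵢ − x̄)⁴ = 321209.6774 ⇒ m₄ = 40151.20967
m₂² = 7730.11873
β₂ = m₄/m₂² = 40151.20967 / 7730.11873 ≈ 5.1941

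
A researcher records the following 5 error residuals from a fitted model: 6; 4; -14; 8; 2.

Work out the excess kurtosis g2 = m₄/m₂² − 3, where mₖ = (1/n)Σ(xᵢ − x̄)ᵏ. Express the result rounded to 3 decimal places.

x̄ = 1.2000
Σ(xᵢ − x̄)² = 308.8000 ⇒ m₂ = 61.76000
Σ(xᵢ − x̄)⁴ = 56110.3360 ⇒ m₄ = 11222.06720
m₂² = 3814.29760
g2 = m₄/m₂² − 3 = 2.94211 − 3 ≈ -0.058

-0.058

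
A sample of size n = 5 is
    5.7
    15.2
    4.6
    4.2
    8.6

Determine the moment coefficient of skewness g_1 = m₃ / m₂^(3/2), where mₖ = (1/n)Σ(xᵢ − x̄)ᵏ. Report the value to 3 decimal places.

1.042

x̄ = (5.7 + 15.2 + 4.6 + 4.2 + 8.6) / 5 = 7.6600
deviations (xᵢ − x̄): -1.9600, 7.5400, -3.0600, -3.4600, 0.9400
Σ(xᵢ − x̄)² = 82.9120 ⇒ m₂ = 82.9120/5 = 16.58240
Σ(xᵢ − x̄)³ = 351.8878 ⇒ m₃ = 351.8878/5 = 70.37755
m₂^(3/2) = 16.58240^(1.5) = 67.52601
g_1 = m₃ / m₂^(3/2) = 70.37755 / 67.52601 ≈ 1.042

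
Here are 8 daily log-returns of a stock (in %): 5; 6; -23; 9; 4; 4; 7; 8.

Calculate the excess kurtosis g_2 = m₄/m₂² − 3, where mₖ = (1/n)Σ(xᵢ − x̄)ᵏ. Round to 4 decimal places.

x̄ = 2.5000
Σ(xᵢ − x̄)² = 766.0000 ⇒ m₂ = 95.75000
Σ(xᵢ − x̄)⁴ = 426134.5000 ⇒ m₄ = 53266.81250
m₂² = 9168.06250
g_2 = m₄/m₂² − 3 = 5.81004 − 3 ≈ 2.8100

2.8100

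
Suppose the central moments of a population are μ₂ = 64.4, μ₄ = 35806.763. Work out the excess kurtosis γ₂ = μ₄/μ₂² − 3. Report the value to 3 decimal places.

μ₂² = 64.4² = 4147.36000
μ₄/μ₂² = 35806.763 / 4147.36000 = 8.63363
γ₂ = 8.63363 − 3 ≈ 5.634

5.634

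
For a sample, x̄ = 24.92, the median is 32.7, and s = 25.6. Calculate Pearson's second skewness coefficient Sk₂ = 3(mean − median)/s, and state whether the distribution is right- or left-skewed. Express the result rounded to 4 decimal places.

-0.9117, left-skewed

Sk₂ = 3(24.92 − 32.7) / 25.6 = 3 × -7.7800 / 25.6
    = -23.3400 / 25.6 ≈ -0.9117
Sk₂ < 0 ⇒ mean < median ⇒ left-skewed (negative skew).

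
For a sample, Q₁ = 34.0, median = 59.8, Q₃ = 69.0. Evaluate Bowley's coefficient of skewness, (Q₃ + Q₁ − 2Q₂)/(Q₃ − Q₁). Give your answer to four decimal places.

numerator: Q₃ + Q₁ − 2Q₂ = 69.0 + 34.0 − 2×59.8 = -16.6000
denominator: Q₃ − Q₁ = 69.0 − 34.0 = 35.0000
Bowley skewness = -16.6000 / 35.0000 ≈ -0.4743

-0.4743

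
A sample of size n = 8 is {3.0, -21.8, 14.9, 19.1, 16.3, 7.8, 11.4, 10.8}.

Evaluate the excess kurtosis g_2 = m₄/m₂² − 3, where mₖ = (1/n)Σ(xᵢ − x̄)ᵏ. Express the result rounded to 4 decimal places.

1.5591

x̄ = 7.6875
Σ(xᵢ − x̄)² = 1171.4088 ⇒ m₂ = 146.42609
Σ(xᵢ − x̄)⁴ = 781990.7206 ⇒ m₄ = 97748.84008
m₂² = 21440.60093
g_2 = m₄/m₂² − 3 = 4.55905 − 3 ≈ 1.5591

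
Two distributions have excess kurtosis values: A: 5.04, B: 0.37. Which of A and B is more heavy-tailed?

A

Higher excess kurtosis ⇒ heavier tails relative to the normal distribution.
5.04 vs 0.37: the larger is 5.04, so A has heavier tails.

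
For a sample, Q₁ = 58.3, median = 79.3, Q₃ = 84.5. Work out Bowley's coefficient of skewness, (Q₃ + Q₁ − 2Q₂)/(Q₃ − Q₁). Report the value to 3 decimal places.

-0.603

numerator: Q₃ + Q₁ − 2Q₂ = 84.5 + 58.3 − 2×79.3 = -15.8000
denominator: Q₃ − Q₁ = 84.5 − 58.3 = 26.2000
Bowley skewness = -15.8000 / 26.2000 ≈ -0.603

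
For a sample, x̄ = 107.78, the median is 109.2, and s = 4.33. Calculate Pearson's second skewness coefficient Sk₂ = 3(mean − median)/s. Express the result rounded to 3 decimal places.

Sk₂ = 3(107.78 − 109.2) / 4.33 = 3 × -1.4200 / 4.33
    = -4.2600 / 4.33 ≈ -0.984

-0.984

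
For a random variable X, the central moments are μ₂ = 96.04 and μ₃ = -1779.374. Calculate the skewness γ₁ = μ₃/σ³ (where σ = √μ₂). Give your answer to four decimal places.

-1.8906

σ = √μ₂ = √96.04 = 9.80000
σ³ = μ₂^(3/2) = 941.19200
γ₁ = μ₃/σ³ = -1779.374 / 941.19200 ≈ -1.8906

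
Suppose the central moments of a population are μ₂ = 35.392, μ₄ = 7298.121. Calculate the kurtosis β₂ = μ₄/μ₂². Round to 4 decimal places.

5.8264

μ₂² = 35.392² = 1252.59366
μ₄/μ₂² = 7298.121 / 1252.59366 = 5.82641
β₂ ≈ 5.8264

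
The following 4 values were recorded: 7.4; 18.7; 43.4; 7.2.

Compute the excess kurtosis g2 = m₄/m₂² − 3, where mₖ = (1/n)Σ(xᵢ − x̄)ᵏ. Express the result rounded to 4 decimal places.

-0.9656

x̄ = 19.1750
Σ(xᵢ − x̄)² = 869.1275 ⇒ m₂ = 217.28188
Σ(xᵢ − x̄)⁴ = 384181.4420 ⇒ m₄ = 96045.36051
m₂² = 47211.41320
g2 = m₄/m₂² − 3 = 2.03437 − 3 ≈ -0.9656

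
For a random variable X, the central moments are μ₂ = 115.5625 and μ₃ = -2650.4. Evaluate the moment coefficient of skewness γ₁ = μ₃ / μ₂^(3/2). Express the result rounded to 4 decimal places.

σ = √μ₂ = √115.5625 = 10.75000
σ³ = μ₂^(3/2) = 1242.29688
γ₁ = μ₃/σ³ = -2650.4 / 1242.29688 ≈ -2.1335

-2.1335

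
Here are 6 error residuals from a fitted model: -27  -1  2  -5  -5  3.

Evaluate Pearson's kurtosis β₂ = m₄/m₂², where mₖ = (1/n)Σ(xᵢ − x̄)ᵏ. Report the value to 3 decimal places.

x̄ = -5.5000
Σ(xᵢ − x̄)² = 611.5000 ⇒ m₂ = 101.91667
Σ(xᵢ − x̄)⁴ = 222469.3750 ⇒ m₄ = 37078.22917
m₂² = 10387.00694
β₂ = m₄/m₂² = 37078.22917 / 10387.00694 ≈ 3.570

3.570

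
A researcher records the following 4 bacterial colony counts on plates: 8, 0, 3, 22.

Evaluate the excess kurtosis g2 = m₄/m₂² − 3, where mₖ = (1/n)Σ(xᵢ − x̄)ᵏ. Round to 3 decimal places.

x̄ = 8.2500
Σ(xᵢ − x̄)² = 284.7500 ⇒ m₂ = 71.18750
Σ(xᵢ − x̄)⁴ = 41136.8281 ⇒ m₄ = 10284.20703
m₂² = 5067.66016
g2 = m₄/m₂² − 3 = 2.02938 − 3 ≈ -0.971

-0.971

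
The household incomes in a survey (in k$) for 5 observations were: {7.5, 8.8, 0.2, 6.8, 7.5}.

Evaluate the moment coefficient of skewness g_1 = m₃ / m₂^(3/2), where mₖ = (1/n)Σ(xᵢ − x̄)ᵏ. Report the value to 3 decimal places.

-1.328

x̄ = (7.5 + 8.8 + 0.2 + 6.8 + 7.5) / 5 = 6.1600
deviations (xᵢ − x̄): 1.3400, 2.6400, -5.9600, 0.6400, 1.3400
Σ(xᵢ − x̄)² = 46.4920 ⇒ m₂ = 46.4920/5 = 9.29840
Σ(xᵢ − x̄)³ = -188.2346 ⇒ m₃ = -188.2346/5 = -37.64693
m₂^(3/2) = 9.29840^(1.5) = 28.35387
g_1 = m₃ / m₂^(3/2) = -37.64693 / 28.35387 ≈ -1.328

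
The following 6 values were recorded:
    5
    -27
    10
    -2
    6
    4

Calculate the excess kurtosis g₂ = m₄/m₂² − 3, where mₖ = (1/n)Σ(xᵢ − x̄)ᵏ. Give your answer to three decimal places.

x̄ = -0.6667
Σ(xᵢ − x̄)² = 907.3333 ⇒ m₂ = 151.22222
Σ(xᵢ − x̄)⁴ = 497294.4444 ⇒ m₄ = 82882.40741
m₂² = 22868.16049
g₂ = m₄/m₂² − 3 = 3.62436 − 3 ≈ 0.624

0.624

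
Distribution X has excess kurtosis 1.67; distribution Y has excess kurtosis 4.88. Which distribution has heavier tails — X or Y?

Y

Higher excess kurtosis ⇒ heavier tails relative to the normal distribution.
1.67 vs 4.88: the larger is 4.88, so Y has heavier tails.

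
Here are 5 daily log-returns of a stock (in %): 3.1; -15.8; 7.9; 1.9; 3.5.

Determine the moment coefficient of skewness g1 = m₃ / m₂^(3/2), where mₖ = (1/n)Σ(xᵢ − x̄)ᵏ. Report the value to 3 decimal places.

-1.260

x̄ = (3.1 - 15.8 + 7.9 + 1.9 + 3.5) / 5 = 0.1200
deviations (xᵢ − x̄): 2.9800, -15.9200, 7.7800, 1.7800, 3.3800
Σ(xᵢ − x̄)² = 337.4480 ⇒ m₂ = 337.4480/5 = 67.48960
Σ(xᵢ − x̄)³ = -3493.2379 ⇒ m₃ = -3493.2379/5 = -698.64758
m₂^(3/2) = 67.48960^(1.5) = 554.44093
g1 = m₃ / m₂^(3/2) = -698.64758 / 554.44093 ≈ -1.260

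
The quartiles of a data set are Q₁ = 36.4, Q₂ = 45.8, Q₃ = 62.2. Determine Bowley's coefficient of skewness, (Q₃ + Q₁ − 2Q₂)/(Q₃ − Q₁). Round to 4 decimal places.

0.2713

numerator: Q₃ + Q₁ − 2Q₂ = 62.2 + 36.4 − 2×45.8 = 7.0000
denominator: Q₃ − Q₁ = 62.2 − 36.4 = 25.8000
Bowley skewness = 7.0000 / 25.8000 ≈ 0.2713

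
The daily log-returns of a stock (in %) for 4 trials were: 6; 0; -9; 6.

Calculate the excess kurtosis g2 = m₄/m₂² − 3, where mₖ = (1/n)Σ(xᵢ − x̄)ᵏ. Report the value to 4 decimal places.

x̄ = 0.7500
Σ(xᵢ − x̄)² = 150.7500 ⇒ m₂ = 37.68750
Σ(xᵢ − x̄)⁴ = 10556.5781 ⇒ m₄ = 2639.14453
m₂² = 1420.34766
g2 = m₄/m₂² − 3 = 1.85810 − 3 ≈ -1.1419

-1.1419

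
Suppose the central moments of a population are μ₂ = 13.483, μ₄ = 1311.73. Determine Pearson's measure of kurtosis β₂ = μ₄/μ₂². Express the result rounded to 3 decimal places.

7.216

μ₂² = 13.483² = 181.79129
μ₄/μ₂² = 1311.73 / 181.79129 = 7.21558
β₂ ≈ 7.216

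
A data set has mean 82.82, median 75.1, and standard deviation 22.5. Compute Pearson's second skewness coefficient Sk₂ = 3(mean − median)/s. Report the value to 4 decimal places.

1.0293

Sk₂ = 3(82.82 − 75.1) / 22.5 = 3 × 7.7200 / 22.5
    = 23.1600 / 22.5 ≈ 1.0293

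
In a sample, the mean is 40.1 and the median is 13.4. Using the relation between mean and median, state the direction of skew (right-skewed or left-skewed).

right-skewed

mean − median = 40.1 − 13.4 = 26.7
mean > median ⇒ the longer tail is on the right ⇒ right-skewed (positively skewed).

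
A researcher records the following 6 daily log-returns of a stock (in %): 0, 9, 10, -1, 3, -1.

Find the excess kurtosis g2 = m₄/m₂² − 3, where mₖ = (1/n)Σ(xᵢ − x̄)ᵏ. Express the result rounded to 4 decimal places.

-1.5351

x̄ = 3.3333
Σ(xᵢ − x̄)² = 125.3333 ⇒ m₂ = 20.88889
Σ(xᵢ − x̄)⁴ = 3835.1111 ⇒ m₄ = 639.18519
m₂² = 436.34568
g2 = m₄/m₂² − 3 = 1.46486 − 3 ≈ -1.5351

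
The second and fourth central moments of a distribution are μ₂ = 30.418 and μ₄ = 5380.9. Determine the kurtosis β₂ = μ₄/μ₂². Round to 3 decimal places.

5.816

μ₂² = 30.418² = 925.25472
μ₄/μ₂² = 5380.9 / 925.25472 = 5.81559
β₂ ≈ 5.816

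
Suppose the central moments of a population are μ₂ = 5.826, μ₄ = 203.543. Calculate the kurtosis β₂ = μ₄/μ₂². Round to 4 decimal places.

μ₂² = 5.826² = 33.94228
μ₄/μ₂² = 203.543 / 33.94228 = 5.99674
β₂ ≈ 5.9967

5.9967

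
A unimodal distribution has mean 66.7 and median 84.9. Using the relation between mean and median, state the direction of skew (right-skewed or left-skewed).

mean − median = 66.7 − 84.9 = -18.2
mean < median ⇒ the longer tail is on the left ⇒ left-skewed (negatively skewed).

left-skewed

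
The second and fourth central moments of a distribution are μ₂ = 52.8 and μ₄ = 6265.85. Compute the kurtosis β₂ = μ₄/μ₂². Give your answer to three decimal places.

μ₂² = 52.8² = 2787.84000
μ₄/μ₂² = 6265.85 / 2787.84000 = 2.24756
β₂ ≈ 2.248

2.248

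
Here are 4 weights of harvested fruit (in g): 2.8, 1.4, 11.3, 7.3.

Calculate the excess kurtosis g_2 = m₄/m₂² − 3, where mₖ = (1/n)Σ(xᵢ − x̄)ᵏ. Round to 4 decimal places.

x̄ = 5.7000
Σ(xᵢ − x̄)² = 60.8200 ⇒ m₂ = 15.20500
Σ(xᵢ − x̄)⁴ = 1402.6114 ⇒ m₄ = 350.65285
m₂² = 231.19203
g_2 = m₄/m₂² − 3 = 1.51672 − 3 ≈ -1.4833

-1.4833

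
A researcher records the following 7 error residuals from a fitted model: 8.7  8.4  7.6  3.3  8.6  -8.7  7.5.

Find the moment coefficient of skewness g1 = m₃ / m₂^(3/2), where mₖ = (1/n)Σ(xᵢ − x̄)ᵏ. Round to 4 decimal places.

x̄ = (8.7 + 8.4 + 7.6 + 3.3 + 8.6 - 8.7 + 7.5) / 7 = 5.0571
deviations (xᵢ − x̄): 3.6429, 3.3429, 2.5429, -1.7571, 3.5429, -13.7571, 2.4429
Σ(xᵢ − x̄)² = 241.7771 ⇒ m₂ = 241.7771/7 = 34.53959
Σ(xᵢ − x̄)³ = -2447.9008 ⇒ m₃ = -2447.9008/7 = -349.70012
m₂^(3/2) = 34.53959^(1.5) = 202.99054
g1 = m₃ / m₂^(3/2) = -349.70012 / 202.99054 ≈ -1.7227

-1.7227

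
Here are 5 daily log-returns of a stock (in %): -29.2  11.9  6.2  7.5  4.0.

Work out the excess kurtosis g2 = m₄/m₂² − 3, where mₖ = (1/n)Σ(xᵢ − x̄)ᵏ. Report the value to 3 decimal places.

x̄ = 0.0800
Σ(xᵢ − x̄)² = 1104.9080 ⇒ m₂ = 220.98160
Σ(xᵢ − x̄)⁴ = 759184.5592 ⇒ m₄ = 151836.91184
m₂² = 48832.86754
g2 = m₄/m₂² − 3 = 3.10932 − 3 ≈ 0.109

0.109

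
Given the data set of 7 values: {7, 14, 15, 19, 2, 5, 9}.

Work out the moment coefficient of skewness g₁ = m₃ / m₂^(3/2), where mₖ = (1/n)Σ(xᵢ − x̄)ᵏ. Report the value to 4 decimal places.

x̄ = (7 + 14 + 15 + 19 + 2 + 5 + 9) / 7 = 10.1429
deviations (xᵢ − x̄): -3.1429, 3.8571, 4.8571, 8.8571, -8.1429, -5.1429, -1.1429
Σ(xᵢ − x̄)² = 220.8571 ⇒ m₂ = 220.8571/7 = 31.55102
Σ(xᵢ − x̄)³ = 158.3265 ⇒ m₃ = 158.3265/7 = 22.61808
m₂^(3/2) = 31.55102^(1.5) = 177.22301
g₁ = m₃ / m₂^(3/2) = 22.61808 / 177.22301 ≈ 0.1276

0.1276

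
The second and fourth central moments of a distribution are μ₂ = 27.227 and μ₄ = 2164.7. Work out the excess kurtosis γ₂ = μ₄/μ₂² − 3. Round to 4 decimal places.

-0.0799

μ₂² = 27.227² = 741.30953
μ₄/μ₂² = 2164.7 / 741.30953 = 2.92010
γ₂ = 2.92010 − 3 ≈ -0.0799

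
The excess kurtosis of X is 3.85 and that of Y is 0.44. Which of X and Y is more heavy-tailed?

X

Higher excess kurtosis ⇒ heavier tails relative to the normal distribution.
3.85 vs 0.44: the larger is 3.85, so X has heavier tails.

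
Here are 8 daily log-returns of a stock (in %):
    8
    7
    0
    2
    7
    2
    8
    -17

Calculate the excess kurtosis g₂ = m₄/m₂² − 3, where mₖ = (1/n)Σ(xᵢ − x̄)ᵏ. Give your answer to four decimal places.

1.6343

x̄ = 2.1250
Σ(xᵢ − x̄)² = 486.8750 ⇒ m₂ = 60.85938
Σ(xᵢ − x̄)⁴ = 137317.1504 ⇒ m₄ = 17164.64380
m₂² = 3703.86353
g₂ = m₄/m₂² − 3 = 4.63425 − 3 ≈ 1.6343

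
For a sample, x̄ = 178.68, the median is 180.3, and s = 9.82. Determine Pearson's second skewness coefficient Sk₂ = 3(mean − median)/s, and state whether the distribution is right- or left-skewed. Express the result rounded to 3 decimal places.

Sk₂ = 3(178.68 − 180.3) / 9.82 = 3 × -1.6200 / 9.82
    = -4.8600 / 9.82 ≈ -0.495
Sk₂ < 0 ⇒ mean < median ⇒ left-skewed (negative skew).

-0.495, left-skewed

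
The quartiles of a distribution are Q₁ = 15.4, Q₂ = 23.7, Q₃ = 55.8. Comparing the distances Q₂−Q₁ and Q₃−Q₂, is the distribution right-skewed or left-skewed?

right-skewed

Q₂ − Q₁ = 8.3;  Q₃ − Q₂ = 32.1
Q₃ − Q₂ > Q₂ − Q₁ ⇒ the upper half is more spread out ⇒ right-skewed.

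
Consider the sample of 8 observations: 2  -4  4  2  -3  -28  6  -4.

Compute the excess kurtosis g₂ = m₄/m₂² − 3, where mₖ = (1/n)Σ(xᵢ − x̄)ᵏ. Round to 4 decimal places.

1.8385

x̄ = -3.1250
Σ(xᵢ − x̄)² = 806.8750 ⇒ m₂ = 100.85938
Σ(xᵢ − x̄)⁴ = 393762.1504 ⇒ m₄ = 49220.26880
m₂² = 10172.61353
g₂ = m₄/m₂² − 3 = 4.83851 − 3 ≈ 1.8385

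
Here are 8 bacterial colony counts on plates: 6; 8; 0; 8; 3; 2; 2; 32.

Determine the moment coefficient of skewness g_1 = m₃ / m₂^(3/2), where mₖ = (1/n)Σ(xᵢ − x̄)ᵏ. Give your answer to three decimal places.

1.909

x̄ = (6 + 8 + 0 + 8 + 3 + 2 + 2 + 32) / 8 = 7.6250
deviations (xᵢ − x̄): -1.6250, 0.3750, -7.6250, 0.3750, -4.6250, -5.6250, -5.6250, 24.3750
Σ(xᵢ − x̄)² = 739.8750 ⇒ m₂ = 739.8750/8 = 92.48438
Σ(xᵢ − x̄)³ = 13579.7813 ⇒ m₃ = 13579.7813/8 = 1697.47266
m₂^(3/2) = 92.48438^(1.5) = 889.41111
g_1 = m₃ / m₂^(3/2) = 1697.47266 / 889.41111 ≈ 1.909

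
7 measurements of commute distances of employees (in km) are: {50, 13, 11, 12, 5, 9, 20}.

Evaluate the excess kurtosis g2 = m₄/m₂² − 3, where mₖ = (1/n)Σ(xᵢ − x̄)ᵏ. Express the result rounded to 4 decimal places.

1.3712

x̄ = 17.1429
Σ(xᵢ − x̄)² = 1382.8571 ⇒ m₂ = 197.55102
Σ(xᵢ − x̄)⁴ = 1194140.9096 ⇒ m₄ = 170591.55852
m₂² = 39026.40566
g2 = m₄/m₂² − 3 = 4.37118 − 3 ≈ 1.3712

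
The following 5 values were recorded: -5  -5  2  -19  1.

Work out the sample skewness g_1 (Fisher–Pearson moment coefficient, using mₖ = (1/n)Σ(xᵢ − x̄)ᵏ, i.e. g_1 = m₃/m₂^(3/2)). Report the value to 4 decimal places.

x̄ = (-5 - 5 + 2 - 19 + 1) / 5 = -5.2000
deviations (xᵢ − x̄): 0.2000, 0.2000, 7.2000, -13.8000, 6.2000
Σ(xᵢ − x̄)² = 280.8000 ⇒ m₂ = 280.8000/5 = 56.16000
Σ(xᵢ − x̄)³ = -2016.4800 ⇒ m₃ = -2016.4800/5 = -403.29600
m₂^(3/2) = 56.16000^(1.5) = 420.86291
g_1 = m₃ / m₂^(3/2) = -403.29600 / 420.86291 ≈ -0.9583

-0.9583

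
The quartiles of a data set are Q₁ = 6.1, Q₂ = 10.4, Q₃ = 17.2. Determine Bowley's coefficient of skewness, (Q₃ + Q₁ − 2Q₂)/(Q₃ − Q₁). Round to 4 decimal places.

0.2252

numerator: Q₃ + Q₁ − 2Q₂ = 17.2 + 6.1 − 2×10.4 = 2.5000
denominator: Q₃ − Q₁ = 17.2 − 6.1 = 11.1000
Bowley skewness = 2.5000 / 11.1000 ≈ 0.2252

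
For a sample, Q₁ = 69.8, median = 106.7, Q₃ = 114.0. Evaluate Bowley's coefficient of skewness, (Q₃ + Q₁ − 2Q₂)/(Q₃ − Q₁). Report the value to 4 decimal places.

-0.6697

numerator: Q₃ + Q₁ − 2Q₂ = 114.0 + 69.8 − 2×106.7 = -29.6000
denominator: Q₃ − Q₁ = 114.0 − 69.8 = 44.2000
Bowley skewness = -29.6000 / 44.2000 ≈ -0.6697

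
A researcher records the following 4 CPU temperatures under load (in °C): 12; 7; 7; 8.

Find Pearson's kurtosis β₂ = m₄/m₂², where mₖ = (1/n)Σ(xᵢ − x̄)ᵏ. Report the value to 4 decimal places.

x̄ = 8.5000
Σ(xᵢ − x̄)² = 17.0000 ⇒ m₂ = 4.25000
Σ(xᵢ − x̄)⁴ = 160.2500 ⇒ m₄ = 40.06250
m₂² = 18.06250
β₂ = m₄/m₂² = 40.06250 / 18.06250 ≈ 2.2180

2.2180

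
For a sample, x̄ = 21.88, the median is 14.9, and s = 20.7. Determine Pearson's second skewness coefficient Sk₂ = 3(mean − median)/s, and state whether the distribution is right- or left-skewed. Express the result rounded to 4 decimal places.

1.0116, right-skewed

Sk₂ = 3(21.88 − 14.9) / 20.7 = 3 × 6.9800 / 20.7
    = 20.9400 / 20.7 ≈ 1.0116
Sk₂ > 0 ⇒ mean > median ⇒ right-skewed (positive skew).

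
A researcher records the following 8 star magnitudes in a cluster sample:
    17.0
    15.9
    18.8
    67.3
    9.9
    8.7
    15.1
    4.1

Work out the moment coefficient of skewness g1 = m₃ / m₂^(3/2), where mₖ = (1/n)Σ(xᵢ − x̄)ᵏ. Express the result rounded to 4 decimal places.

1.9877

x̄ = (17.0 + 15.9 + 18.8 + 67.3 + 9.9 + 8.7 + 15.1 + 4.1) / 8 = 19.6000
deviations (xᵢ − x̄): -2.6000, -3.7000, -0.8000, 47.7000, -9.7000, -10.9000, -4.5000, -15.5000
Σ(xᵢ − x̄)² = 2769.7800 ⇒ m₂ = 2769.7800/8 = 346.22250
Σ(xᵢ − x̄)³ = 102439.8900 ⇒ m₃ = 102439.8900/8 = 12804.98625
m₂^(3/2) = 346.22250^(1.5) = 6442.18114
g1 = m₃ / m₂^(3/2) = 12804.98625 / 6442.18114 ≈ 1.9877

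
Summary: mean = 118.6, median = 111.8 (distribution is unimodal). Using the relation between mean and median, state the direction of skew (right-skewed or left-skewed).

right-skewed

mean − median = 118.6 − 111.8 = 6.8
mean > median ⇒ the longer tail is on the right ⇒ right-skewed (positively skewed).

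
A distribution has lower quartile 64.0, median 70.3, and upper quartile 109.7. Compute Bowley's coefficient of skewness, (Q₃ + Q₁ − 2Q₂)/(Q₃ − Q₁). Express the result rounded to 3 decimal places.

numerator: Q₃ + Q₁ − 2Q₂ = 109.7 + 64.0 − 2×70.3 = 33.1000
denominator: Q₃ − Q₁ = 109.7 − 64.0 = 45.7000
Bowley skewness = 33.1000 / 45.7000 ≈ 0.724

0.724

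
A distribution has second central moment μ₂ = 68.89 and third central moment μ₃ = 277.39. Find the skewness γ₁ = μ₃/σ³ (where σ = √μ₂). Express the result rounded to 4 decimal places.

0.4851

σ = √μ₂ = √68.89 = 8.30000
σ³ = μ₂^(3/2) = 571.78700
γ₁ = μ₃/σ³ = 277.39 / 571.78700 ≈ 0.4851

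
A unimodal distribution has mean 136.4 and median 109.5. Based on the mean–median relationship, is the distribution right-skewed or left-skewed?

mean − median = 136.4 − 109.5 = 26.9
mean > median ⇒ the longer tail is on the right ⇒ right-skewed (positively skewed).

right-skewed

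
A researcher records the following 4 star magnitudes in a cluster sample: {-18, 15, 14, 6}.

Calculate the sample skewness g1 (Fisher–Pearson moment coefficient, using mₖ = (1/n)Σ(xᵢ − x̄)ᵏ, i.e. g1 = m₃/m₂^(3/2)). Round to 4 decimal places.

-0.9371

x̄ = (-18 + 15 + 14 + 6) / 4 = 4.2500
deviations (xᵢ − x̄): -22.2500, 10.7500, 9.7500, 1.7500
Σ(xᵢ − x̄)² = 708.7500 ⇒ m₂ = 708.7500/4 = 177.18750
Σ(xᵢ − x̄)³ = -8840.6250 ⇒ m₃ = -8840.6250/4 = -2210.15625
m₂^(3/2) = 177.18750^(1.5) = 2358.57462
g1 = m₃ / m₂^(3/2) = -2210.15625 / 2358.57462 ≈ -0.9371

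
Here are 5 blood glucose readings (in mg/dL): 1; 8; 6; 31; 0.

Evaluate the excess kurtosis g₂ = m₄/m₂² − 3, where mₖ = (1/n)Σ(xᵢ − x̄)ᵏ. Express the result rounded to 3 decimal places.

x̄ = 9.2000
Σ(xᵢ − x̄)² = 638.8000 ⇒ m₂ = 127.76000
Σ(xᵢ − x̄)⁴ = 237645.1360 ⇒ m₄ = 47529.02720
m₂² = 16322.61760
g₂ = m₄/m₂² − 3 = 2.91185 − 3 ≈ -0.088

-0.088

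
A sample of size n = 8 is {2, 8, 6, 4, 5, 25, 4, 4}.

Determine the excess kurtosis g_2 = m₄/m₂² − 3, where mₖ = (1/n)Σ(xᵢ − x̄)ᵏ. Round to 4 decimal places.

x̄ = 7.2500
Σ(xᵢ − x̄)² = 381.5000 ⇒ m₂ = 47.68750
Σ(xᵢ − x̄)⁴ = 100387.1563 ⇒ m₄ = 12548.39453
m₂² = 2274.09766
g_2 = m₄/m₂² − 3 = 5.51797 − 3 ≈ 2.5180

2.5180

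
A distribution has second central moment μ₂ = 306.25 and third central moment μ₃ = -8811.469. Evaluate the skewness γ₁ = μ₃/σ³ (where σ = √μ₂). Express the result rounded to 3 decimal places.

σ = √μ₂ = √306.25 = 17.50000
σ³ = μ₂^(3/2) = 5359.37500
γ₁ = μ₃/σ³ = -8811.469 / 5359.37500 ≈ -1.644

-1.644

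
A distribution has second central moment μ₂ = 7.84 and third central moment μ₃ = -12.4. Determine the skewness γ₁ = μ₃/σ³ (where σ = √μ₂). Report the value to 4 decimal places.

σ = √μ₂ = √7.84 = 2.80000
σ³ = μ₂^(3/2) = 21.95200
γ₁ = μ₃/σ³ = -12.4 / 21.95200 ≈ -0.5649

-0.5649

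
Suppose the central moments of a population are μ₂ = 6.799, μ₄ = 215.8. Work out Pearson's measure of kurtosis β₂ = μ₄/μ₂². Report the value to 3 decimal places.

μ₂² = 6.799² = 46.22640
μ₄/μ₂² = 215.8 / 46.22640 = 4.66833
β₂ ≈ 4.668

4.668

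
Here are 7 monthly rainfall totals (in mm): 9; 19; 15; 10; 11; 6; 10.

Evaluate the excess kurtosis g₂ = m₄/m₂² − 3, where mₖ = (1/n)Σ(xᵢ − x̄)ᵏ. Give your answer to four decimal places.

-0.4642

x̄ = 11.4286
Σ(xᵢ − x̄)² = 109.7143 ⇒ m₂ = 15.67347
Σ(xᵢ − x̄)⁴ = 4360.6181 ⇒ m₄ = 622.94544
m₂² = 245.65764
g₂ = m₄/m₂² − 3 = 2.53583 − 3 ≈ -0.4642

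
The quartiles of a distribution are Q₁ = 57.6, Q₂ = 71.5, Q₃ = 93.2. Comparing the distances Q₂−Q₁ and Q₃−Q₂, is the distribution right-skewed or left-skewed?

right-skewed

Q₂ − Q₁ = 13.9;  Q₃ − Q₂ = 21.7
Q₃ − Q₂ > Q₂ − Q₁ ⇒ the upper half is more spread out ⇒ right-skewed.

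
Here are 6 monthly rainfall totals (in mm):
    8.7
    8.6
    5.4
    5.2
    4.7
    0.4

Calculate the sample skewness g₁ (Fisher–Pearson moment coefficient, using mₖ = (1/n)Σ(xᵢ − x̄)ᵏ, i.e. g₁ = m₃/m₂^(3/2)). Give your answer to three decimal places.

-0.544

x̄ = (8.7 + 8.6 + 5.4 + 5.2 + 4.7 + 0.4) / 6 = 5.5000
deviations (xᵢ − x̄): 3.2000, 3.1000, -0.1000, -0.3000, -0.8000, -5.1000
Σ(xᵢ − x̄)² = 46.6000 ⇒ m₂ = 46.6000/6 = 7.76667
Σ(xᵢ − x̄)³ = -70.6320 ⇒ m₃ = -70.6320/6 = -11.77200
m₂^(3/2) = 7.76667^(1.5) = 21.64472
g₁ = m₃ / m₂^(3/2) = -11.77200 / 21.64472 ≈ -0.544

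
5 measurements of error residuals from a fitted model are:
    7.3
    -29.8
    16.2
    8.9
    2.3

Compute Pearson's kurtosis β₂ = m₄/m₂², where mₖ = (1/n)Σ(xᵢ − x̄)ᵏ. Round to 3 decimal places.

2.904

x̄ = 0.9800
Σ(xᵢ − x̄)² = 1283.4680 ⇒ m₂ = 256.69360
Σ(xᵢ − x̄)⁴ = 956776.6901 ⇒ m₄ = 191355.33803
m₂² = 65891.60428
β₂ = m₄/m₂² = 191355.33803 / 65891.60428 ≈ 2.904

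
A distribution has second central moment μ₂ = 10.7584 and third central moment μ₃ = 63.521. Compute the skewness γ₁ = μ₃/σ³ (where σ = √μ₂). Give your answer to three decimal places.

σ = √μ₂ = √10.7584 = 3.28000
σ³ = μ₂^(3/2) = 35.28755
γ₁ = μ₃/σ³ = 63.521 / 35.28755 ≈ 1.800

1.800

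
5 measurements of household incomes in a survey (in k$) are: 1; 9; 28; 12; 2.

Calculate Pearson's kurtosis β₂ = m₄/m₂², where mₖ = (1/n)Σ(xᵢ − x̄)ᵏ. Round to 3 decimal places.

x̄ = 10.4000
Σ(xᵢ − x̄)² = 473.2000 ⇒ m₂ = 94.64000
Σ(xᵢ − x̄)⁴ = 108747.8560 ⇒ m₄ = 21749.57120
m₂² = 8956.72960
β₂ = m₄/m₂² = 21749.57120 / 8956.72960 ≈ 2.428

2.428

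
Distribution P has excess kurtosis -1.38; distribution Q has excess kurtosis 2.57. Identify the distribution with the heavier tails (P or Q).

Q

Higher excess kurtosis ⇒ heavier tails relative to the normal distribution.
-1.38 vs 2.57: the larger is 2.57, so Q has heavier tails. (Q is leptokurtic — heavier-than-normal tails; the other is platykurtic.)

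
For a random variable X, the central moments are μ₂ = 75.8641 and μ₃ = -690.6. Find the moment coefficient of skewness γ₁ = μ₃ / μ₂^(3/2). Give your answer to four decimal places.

-1.0451

σ = √μ₂ = √75.8641 = 8.71000
σ³ = μ₂^(3/2) = 660.77631
γ₁ = μ₃/σ³ = -690.6 / 660.77631 ≈ -1.0451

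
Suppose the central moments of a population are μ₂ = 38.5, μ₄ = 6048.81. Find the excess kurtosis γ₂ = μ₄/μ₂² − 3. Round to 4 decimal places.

μ₂² = 38.5² = 1482.25000
μ₄/μ₂² = 6048.81 / 1482.25000 = 4.08083
γ₂ = 4.08083 − 3 ≈ 1.0808

1.0808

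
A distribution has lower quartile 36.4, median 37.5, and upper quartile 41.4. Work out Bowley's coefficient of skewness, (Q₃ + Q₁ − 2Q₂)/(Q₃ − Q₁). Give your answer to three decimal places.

numerator: Q₃ + Q₁ − 2Q₂ = 41.4 + 36.4 − 2×37.5 = 2.8000
denominator: Q₃ − Q₁ = 41.4 − 36.4 = 5.0000
Bowley skewness = 2.8000 / 5.0000 ≈ 0.560

0.560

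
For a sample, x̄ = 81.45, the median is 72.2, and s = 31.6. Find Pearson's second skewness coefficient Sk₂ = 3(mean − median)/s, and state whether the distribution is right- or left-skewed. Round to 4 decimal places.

Sk₂ = 3(81.45 − 72.2) / 31.6 = 3 × 9.2500 / 31.6
    = 27.7500 / 31.6 ≈ 0.8782
Sk₂ > 0 ⇒ mean > median ⇒ right-skewed (positive skew).

0.8782, right-skewed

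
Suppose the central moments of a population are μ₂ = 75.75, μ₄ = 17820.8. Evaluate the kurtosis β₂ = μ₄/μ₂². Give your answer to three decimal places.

μ₂² = 75.75² = 5738.06250
μ₄/μ₂² = 17820.8 / 5738.06250 = 3.10572
β₂ ≈ 3.106

3.106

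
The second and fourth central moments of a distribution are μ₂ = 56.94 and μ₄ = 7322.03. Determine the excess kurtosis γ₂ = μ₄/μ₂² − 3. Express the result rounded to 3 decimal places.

-0.742

μ₂² = 56.94² = 3242.16360
μ₄/μ₂² = 7322.03 / 3242.16360 = 2.25838
γ₂ = 2.25838 − 3 ≈ -0.742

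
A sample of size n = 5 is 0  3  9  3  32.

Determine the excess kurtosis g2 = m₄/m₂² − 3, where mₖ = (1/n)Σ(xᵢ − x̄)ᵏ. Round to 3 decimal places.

x̄ = 9.4000
Σ(xᵢ − x̄)² = 681.2000 ⇒ m₂ = 136.24000
Σ(xᵢ − x̄)⁴ = 272038.7360 ⇒ m₄ = 54407.74720
m₂² = 18561.33760
g2 = m₄/m₂² − 3 = 2.93124 − 3 ≈ -0.069

-0.069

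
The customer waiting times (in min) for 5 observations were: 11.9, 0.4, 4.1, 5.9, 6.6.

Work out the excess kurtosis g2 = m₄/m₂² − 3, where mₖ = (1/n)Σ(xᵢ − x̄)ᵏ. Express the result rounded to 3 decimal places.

-0.699

x̄ = 5.7800
Σ(xᵢ − x̄)² = 69.9080 ⇒ m₂ = 13.98160
Σ(xᵢ − x̄)⁴ = 2249.0286 ⇒ m₄ = 449.80573
m₂² = 195.48514
g2 = m₄/m₂² − 3 = 2.30097 − 3 ≈ -0.699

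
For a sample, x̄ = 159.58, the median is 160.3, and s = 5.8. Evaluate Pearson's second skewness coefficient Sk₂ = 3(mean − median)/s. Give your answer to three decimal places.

Sk₂ = 3(159.58 − 160.3) / 5.8 = 3 × -0.7200 / 5.8
    = -2.1600 / 5.8 ≈ -0.372

-0.372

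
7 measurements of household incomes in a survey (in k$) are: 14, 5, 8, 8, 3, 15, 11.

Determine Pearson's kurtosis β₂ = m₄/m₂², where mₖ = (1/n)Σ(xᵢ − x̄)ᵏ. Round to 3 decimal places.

x̄ = 9.1429
Σ(xᵢ − x̄)² = 118.8571 ⇒ m₂ = 16.97959
Σ(xᵢ − x̄)⁴ = 3467.2770 ⇒ m₄ = 495.32528
m₂² = 288.30654
β₂ = m₄/m₂² = 495.32528 / 288.30654 ≈ 1.718

1.718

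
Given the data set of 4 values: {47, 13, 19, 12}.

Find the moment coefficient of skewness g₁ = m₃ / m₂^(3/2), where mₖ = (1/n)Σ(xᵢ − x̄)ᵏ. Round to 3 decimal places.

1.039

x̄ = (47 + 13 + 19 + 12) / 4 = 22.7500
deviations (xᵢ − x̄): 24.2500, -9.7500, -3.7500, -10.7500
Σ(xᵢ − x̄)² = 812.7500 ⇒ m₂ = 812.7500/4 = 203.18750
Σ(xᵢ − x̄)³ = 12038.6250 ⇒ m₃ = 12038.6250/4 = 3009.65625
m₂^(3/2) = 203.18750^(1.5) = 2896.31291
g₁ = m₃ / m₂^(3/2) = 3009.65625 / 2896.31291 ≈ 1.039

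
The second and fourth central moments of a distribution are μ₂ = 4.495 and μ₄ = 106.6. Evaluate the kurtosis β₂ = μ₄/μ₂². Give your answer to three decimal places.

5.276

μ₂² = 4.495² = 20.20503
μ₄/μ₂² = 106.6 / 20.20503 = 5.27592
β₂ ≈ 5.276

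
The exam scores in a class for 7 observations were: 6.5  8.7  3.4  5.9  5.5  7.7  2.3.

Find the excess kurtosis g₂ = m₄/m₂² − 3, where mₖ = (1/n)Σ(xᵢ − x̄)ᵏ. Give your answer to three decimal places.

-1.052

x̄ = 5.7143
Σ(xᵢ − x̄)² = 30.5686 ⇒ m₂ = 4.36694
Σ(xᵢ − x̄)⁴ = 259.9799 ⇒ m₄ = 37.13998
m₂² = 19.07015
g₂ = m₄/m₂² − 3 = 1.94754 − 3 ≈ -1.052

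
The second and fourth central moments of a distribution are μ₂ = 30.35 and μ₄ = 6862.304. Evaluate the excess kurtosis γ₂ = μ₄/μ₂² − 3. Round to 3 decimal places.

4.450

μ₂² = 30.35² = 921.12250
μ₄/μ₂² = 6862.304 / 921.12250 = 7.44994
γ₂ = 7.44994 − 3 ≈ 4.450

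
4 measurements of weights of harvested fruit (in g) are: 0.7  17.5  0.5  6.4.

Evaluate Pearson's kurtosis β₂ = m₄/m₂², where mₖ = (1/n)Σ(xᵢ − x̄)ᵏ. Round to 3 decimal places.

x̄ = 6.2750
Σ(xᵢ − x̄)² = 190.4475 ⇒ m₂ = 47.61188
Σ(xᵢ − x̄)⁴ = 17954.4272 ⇒ m₄ = 4488.60680
m₂² = 2266.89064
β₂ = m₄/m₂² = 4488.60680 / 2266.89064 ≈ 1.980

1.980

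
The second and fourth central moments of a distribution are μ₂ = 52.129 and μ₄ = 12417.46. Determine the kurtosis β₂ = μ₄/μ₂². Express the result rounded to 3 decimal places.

4.570

μ₂² = 52.129² = 2717.43264
μ₄/μ₂² = 12417.46 / 2717.43264 = 4.56956
β₂ ≈ 4.570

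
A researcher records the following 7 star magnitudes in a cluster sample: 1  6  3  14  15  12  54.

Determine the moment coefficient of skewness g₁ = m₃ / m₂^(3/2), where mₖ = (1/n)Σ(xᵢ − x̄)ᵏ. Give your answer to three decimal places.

1.659

x̄ = (1 + 6 + 3 + 14 + 15 + 12 + 54) / 7 = 15.0000
deviations (xᵢ − x̄): -14.0000, -9.0000, -12.0000, -1.0000, 0.0000, -3.0000, 39.0000
Σ(xᵢ − x̄)² = 1952.0000 ⇒ m₂ = 1952.0000/7 = 278.85714
Σ(xᵢ − x̄)³ = 54090.0000 ⇒ m₃ = 54090.0000/7 = 7727.14286
m₂^(3/2) = 278.85714^(1.5) = 4656.63995
g₁ = m₃ / m₂^(3/2) = 7727.14286 / 4656.63995 ≈ 1.659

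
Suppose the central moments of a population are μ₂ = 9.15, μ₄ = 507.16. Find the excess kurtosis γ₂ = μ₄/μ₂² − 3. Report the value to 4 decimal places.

3.0576

μ₂² = 9.15² = 83.72250
μ₄/μ₂² = 507.16 / 83.72250 = 6.05763
γ₂ = 6.05763 − 3 ≈ 3.0576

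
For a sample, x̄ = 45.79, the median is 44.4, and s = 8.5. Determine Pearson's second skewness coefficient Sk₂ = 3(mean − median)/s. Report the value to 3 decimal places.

Sk₂ = 3(45.79 − 44.4) / 8.5 = 3 × 1.3900 / 8.5
    = 4.1700 / 8.5 ≈ 0.491

0.491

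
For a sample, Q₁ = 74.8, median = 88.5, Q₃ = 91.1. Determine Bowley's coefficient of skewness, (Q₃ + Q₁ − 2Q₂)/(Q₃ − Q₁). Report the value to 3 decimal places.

numerator: Q₃ + Q₁ − 2Q₂ = 91.1 + 74.8 − 2×88.5 = -11.1000
denominator: Q₃ − Q₁ = 91.1 − 74.8 = 16.3000
Bowley skewness = -11.1000 / 16.3000 ≈ -0.681

-0.681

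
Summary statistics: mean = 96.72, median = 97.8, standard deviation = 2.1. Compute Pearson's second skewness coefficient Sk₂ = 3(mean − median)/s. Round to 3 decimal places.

-1.543

Sk₂ = 3(96.72 − 97.8) / 2.1 = 3 × -1.0800 / 2.1
    = -3.2400 / 2.1 ≈ -1.543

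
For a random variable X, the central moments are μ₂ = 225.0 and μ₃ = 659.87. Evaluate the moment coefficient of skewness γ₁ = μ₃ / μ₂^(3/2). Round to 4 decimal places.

0.1955

σ = √μ₂ = √225.0 = 15.00000
σ³ = μ₂^(3/2) = 3375.00000
γ₁ = μ₃/σ³ = 659.87 / 3375.00000 ≈ 0.1955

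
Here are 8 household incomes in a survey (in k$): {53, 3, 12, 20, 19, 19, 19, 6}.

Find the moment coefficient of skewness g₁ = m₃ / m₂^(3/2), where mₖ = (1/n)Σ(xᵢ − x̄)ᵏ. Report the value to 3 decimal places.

1.429

x̄ = (53 + 3 + 12 + 20 + 19 + 19 + 19 + 6) / 8 = 18.8750
deviations (xᵢ − x̄): 34.1250, -15.8750, -6.8750, 1.1250, 0.1250, 0.1250, 0.1250, -12.8750
Σ(xᵢ − x̄)² = 1630.8750 ⇒ m₂ = 1630.8750/8 = 203.85938
Σ(xᵢ − x̄)³ = 33280.5938 ⇒ m₃ = 33280.5938/8 = 4160.07422
m₂^(3/2) = 203.85938^(1.5) = 2910.69053
g₁ = m₃ / m₂^(3/2) = 4160.07422 / 2910.69053 ≈ 1.429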